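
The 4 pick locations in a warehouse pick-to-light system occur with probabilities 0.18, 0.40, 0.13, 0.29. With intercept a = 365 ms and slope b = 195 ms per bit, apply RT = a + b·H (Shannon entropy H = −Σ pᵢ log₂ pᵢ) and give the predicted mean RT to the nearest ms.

Entropy contributions −pᵢ log₂ pᵢ: 0.4453, 0.5288, 0.3826, 0.5179; sum H = 1.8746 bits.
RT = a + bH = 365 + 195·1.8746 = 730.55 ms.

731 ms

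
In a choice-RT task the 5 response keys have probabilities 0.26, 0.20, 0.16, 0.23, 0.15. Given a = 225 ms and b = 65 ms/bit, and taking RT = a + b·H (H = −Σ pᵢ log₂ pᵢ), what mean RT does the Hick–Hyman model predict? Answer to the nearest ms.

Entropy contributions −pᵢ log₂ pᵢ: 0.5053, 0.4644, 0.4230, 0.4877, 0.4105; sum H = 2.2909 bits.
RT = a + bH = 225 + 65·2.2909 = 373.91 ms.

374 ms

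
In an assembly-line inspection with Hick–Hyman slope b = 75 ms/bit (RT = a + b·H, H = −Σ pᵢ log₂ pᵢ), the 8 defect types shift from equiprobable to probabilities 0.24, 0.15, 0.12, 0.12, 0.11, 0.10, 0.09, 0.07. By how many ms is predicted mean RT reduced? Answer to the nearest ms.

7 ms

Equiprobable entropy H₀ = log₂ 8 = 3.0000 bits.
Skewed entropy H = −Σ pᵢ log₂ pᵢ = 2.9025 bits.
ΔRT = b·(H₀ − H) = 75 × 0.0975 = 7.31 ms.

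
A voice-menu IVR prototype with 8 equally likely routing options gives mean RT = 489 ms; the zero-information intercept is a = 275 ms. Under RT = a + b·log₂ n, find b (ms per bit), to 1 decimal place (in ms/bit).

8 alternatives carry log₂ 8 = 3 bits; the choice cost is 489 − 275 = 214 ms, so b = 214/3 = 71.333 ms/bit.

71.3 ms/bit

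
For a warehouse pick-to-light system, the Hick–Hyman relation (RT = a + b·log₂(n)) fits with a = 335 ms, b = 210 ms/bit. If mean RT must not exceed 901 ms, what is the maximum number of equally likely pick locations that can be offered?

6

Set 335 + 210·log₂ n ≤ 901 → log₂ n ≤ (901 − 335)/210 = 2.6952.
So n ≤ 2^2.6952 = 6.477; the largest integer n is 6.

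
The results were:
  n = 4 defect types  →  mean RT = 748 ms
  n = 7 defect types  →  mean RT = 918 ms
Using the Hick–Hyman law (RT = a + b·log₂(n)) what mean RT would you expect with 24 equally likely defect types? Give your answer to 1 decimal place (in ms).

1292.3 ms

Solve the two-equation system in a and b:
  b = (918 − 748) / (log₂ 7 − log₂ 4) = 170 / (2.8074 − 2) = 210.564 ms/bit
  a = 748 − 210.564 × 2 = 326.872 ms
Then RT(24) = 326.872 + 210.564 × log₂ 24 = 326.872 + 210.564 × 4.5850 ≈ 1292.300 ms.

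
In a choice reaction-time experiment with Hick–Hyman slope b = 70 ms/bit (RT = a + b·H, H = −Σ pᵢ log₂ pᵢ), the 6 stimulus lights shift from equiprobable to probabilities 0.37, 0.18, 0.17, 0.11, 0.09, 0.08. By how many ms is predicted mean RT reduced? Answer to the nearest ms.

The RT saving is b·ΔH. Equiprobable H₀ = log₂(6) = 2.5850 bits; with the given probabilities H = 2.3651 bits.
b·(H₀ − H) = 70 × (2.5850 − 2.3651) = 15.39 ms.

15 ms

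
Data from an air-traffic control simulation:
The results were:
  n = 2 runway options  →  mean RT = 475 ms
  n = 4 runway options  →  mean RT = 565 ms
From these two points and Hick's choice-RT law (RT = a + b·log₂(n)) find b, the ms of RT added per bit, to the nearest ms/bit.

The slope on a log₂ axis is (565 − 475) / (2 − 1) = 90 ms/bit.

90 ms/bit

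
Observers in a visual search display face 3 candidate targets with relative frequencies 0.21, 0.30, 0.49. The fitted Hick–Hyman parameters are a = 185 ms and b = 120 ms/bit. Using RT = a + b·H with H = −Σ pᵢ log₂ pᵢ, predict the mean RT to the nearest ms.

Entropy contributions −pᵢ log₂ pᵢ: 0.4728, 0.5211, 0.5043; sum H = 1.4982 bits.
RT = a + bH = 185 + 120·1.4982 = 364.78 ms.

365 ms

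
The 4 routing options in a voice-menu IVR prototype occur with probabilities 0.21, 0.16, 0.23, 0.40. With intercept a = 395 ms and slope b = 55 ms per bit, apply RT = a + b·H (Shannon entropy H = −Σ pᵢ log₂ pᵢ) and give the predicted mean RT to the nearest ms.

500 ms

H = 0.21·log₂(1/0.21) + 0.16·log₂(1/0.16) + 0.23·log₂(1/0.23) + 0.40·log₂(1/0.40) = 1.9123 bits.
RT = 395 + 55 × 1.9123 = 500.18 ms.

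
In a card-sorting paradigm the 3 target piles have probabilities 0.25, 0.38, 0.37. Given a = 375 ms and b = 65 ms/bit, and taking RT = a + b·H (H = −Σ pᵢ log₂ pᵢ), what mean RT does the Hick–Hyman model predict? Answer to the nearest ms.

476 ms

Entropy contributions −pᵢ log₂ pᵢ: 0.5000, 0.5305, 0.5307; sum H = 1.5612 bits.
RT = a + bH = 375 + 65·1.5612 = 476.48 ms.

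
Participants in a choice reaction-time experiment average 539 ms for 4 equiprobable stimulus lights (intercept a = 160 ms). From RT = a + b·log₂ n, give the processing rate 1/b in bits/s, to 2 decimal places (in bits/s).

Choice component = 539 − 160 = 379 ms over log₂(4) = 2 bits.
b = 379 / 2 = 189.500 ms/bit, so 1/b = 5.277 bits/s.

5.28 bits/s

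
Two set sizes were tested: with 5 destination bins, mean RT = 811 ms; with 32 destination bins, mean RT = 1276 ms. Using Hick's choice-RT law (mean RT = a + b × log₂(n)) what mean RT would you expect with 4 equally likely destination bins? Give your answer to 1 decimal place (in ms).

755.1 ms

RT is linear in log₂ n, so two points fix the line:
  b = (1276 − 811) / (log₂ 32 − log₂ 5) = 465 / (5 − 2.3219) = 173.632 ms/bit
  a = 811 − 173.632 × 2.3219 = 407.838 ms
Then RT(4) = 407.838 + 173.632 × log₂ 4 = 407.838 + 173.632 × 2 ≈ 755.103 ms.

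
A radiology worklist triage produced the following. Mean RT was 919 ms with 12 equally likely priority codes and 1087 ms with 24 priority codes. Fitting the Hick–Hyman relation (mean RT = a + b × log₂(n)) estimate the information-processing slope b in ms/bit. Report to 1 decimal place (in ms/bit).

The slope on a log₂ axis is (1087 − 919) / (4.5850 − 3.5850) = 168.000 ms/bit.

168.0 ms/bit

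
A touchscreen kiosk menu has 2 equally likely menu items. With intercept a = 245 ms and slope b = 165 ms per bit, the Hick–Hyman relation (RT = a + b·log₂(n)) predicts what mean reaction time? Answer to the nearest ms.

410 ms

log₂(2) = 1 bits, so RT = 245 + 165 × 1 ≈ 410.000 ms.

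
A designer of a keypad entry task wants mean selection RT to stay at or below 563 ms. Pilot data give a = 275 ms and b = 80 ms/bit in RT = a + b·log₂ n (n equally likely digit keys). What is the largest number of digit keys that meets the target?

Information budget: (563 − 275)/80 = 3.6000 bits, so n ≤ 2^3.6000 = 12.126 → at most 12.

12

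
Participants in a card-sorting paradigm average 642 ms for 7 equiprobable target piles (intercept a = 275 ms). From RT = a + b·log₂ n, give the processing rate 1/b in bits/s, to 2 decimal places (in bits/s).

b = (642 − 275)/log₂ 7 = 367/2.8074 = 130.728 ms per bit = 0.13073 s/bit; the reciprocal is 7.649 bits/s.

7.65 bits/s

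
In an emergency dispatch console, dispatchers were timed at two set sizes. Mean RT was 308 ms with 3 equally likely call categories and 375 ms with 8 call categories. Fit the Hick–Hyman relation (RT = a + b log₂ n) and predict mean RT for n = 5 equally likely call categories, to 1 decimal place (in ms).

342.9 ms

RT is linear in log₂ n, so two points fix the line:
  b = (375 − 308) / (log₂ 8 − log₂ 3) = 67 / (3 − 1.5850) = 47.349 ms/bit
  a = 308 − 47.349 × 1.5850 = 232.954 ms
Then RT(5) = 232.954 + 47.349 × log₂ 5 = 232.954 + 47.349 × 2.3219 ≈ 342.894 ms.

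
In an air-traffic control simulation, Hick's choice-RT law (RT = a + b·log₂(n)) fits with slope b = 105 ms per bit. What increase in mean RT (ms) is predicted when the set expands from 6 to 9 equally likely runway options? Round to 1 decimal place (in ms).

61.4 ms

Only the slope matters, since a is common to both: ΔRT = b·log₂(n₂/n₁).
log₂(9) − log₂(6) = 3.1699 − 2.5850 = 0.5850.
ΔRT = 105 × 0.5850 = 61.421 ms.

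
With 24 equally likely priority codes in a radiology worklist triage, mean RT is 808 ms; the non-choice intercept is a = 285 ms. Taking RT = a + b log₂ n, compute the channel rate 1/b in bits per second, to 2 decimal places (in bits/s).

8.77 bits/s

Choice component = 808 − 285 = 523 ms over log₂(24) = 4.5850 bits.
b = 523 / 4.5850 = 114.069 ms/bit, so 1/b = 8.767 bits/s.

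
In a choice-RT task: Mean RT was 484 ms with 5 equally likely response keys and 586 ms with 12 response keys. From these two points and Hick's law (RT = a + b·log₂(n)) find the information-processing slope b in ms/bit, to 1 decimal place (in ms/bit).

b = (RT₂ − RT₁)/(log₂ n₂ − log₂ n₁) = (586 − 484)/(3.5850 − 2.3219) = 80.758 ms/bit.

80.8 ms/bit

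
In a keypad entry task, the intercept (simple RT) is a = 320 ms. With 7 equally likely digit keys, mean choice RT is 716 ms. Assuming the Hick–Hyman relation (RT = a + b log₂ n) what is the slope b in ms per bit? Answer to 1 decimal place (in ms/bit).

141.1 ms/bit

log₂(7) = 2.8074 bits.
b = (RT − a)/log₂ n = (716 − 320) / 2.8074 = 141.058 ms/bit.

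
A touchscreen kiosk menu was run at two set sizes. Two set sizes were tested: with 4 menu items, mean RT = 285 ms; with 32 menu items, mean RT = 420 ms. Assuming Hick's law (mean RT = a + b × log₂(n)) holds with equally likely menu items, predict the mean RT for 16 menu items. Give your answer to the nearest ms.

375 ms

Fit slope and intercept:
  b = (420 − 285) / (log₂ 32 − log₂ 4) = 135 / (5 − 2) = 45 ms/bit
  a = 285 − 45 × 2 = 195 ms
Then RT(16) = 195 + 45 × log₂ 16 = 195 + 45 × 4 ≈ 375.000 ms.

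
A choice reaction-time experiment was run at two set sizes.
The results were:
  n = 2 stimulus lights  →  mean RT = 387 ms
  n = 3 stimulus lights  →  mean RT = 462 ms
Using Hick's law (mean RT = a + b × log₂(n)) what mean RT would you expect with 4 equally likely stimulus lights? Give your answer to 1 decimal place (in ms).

515.2 ms

Solve the two-equation system in a and b:
  b = (462 − 387) / (log₂ 3 − log₂ 2) = 75 / (1.5850 − 1) = 128.213 ms/bit
  a = 387 − 128.213 × 1 = 258.787 ms
Then RT(4) = 258.787 + 128.213 × log₂ 4 = 258.787 + 128.213 × 2 ≈ 515.213 ms.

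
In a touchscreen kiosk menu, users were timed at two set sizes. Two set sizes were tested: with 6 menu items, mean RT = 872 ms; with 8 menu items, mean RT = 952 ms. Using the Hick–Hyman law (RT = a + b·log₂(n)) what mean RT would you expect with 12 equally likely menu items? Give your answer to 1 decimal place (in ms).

Fit slope and intercept:
  b = (952 − 872) / (log₂ 8 − log₂ 6) = 80 / (3 − 2.5850) = 192.754 ms/bit
  a = 872 − 192.754 × 2.5850 = 373.739 ms
Then RT(12) = 373.739 + 192.754 × log₂ 12 = 373.739 + 192.754 × 3.5850 ≈ 1064.754 ms.

1064.8 ms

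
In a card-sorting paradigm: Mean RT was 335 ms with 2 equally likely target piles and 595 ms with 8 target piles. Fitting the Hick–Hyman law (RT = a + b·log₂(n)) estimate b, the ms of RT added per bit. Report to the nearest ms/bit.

Slope: b = (595 − 335) / (log₂ 8 − log₂ 2) = 260/2.0000 = 130 ms/bit.

130 ms/bit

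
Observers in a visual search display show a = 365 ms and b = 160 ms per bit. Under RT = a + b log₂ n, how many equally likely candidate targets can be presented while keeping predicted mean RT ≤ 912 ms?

Information budget: (912 − 365)/160 = 3.4188 bits, so n ≤ 2^3.4188 = 10.694 → at most 10.

10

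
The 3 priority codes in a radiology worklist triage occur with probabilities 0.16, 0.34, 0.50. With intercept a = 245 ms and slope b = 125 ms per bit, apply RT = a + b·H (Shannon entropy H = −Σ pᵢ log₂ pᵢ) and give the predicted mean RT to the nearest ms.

Entropy contributions −pᵢ log₂ pᵢ: 0.4230, 0.5292, 0.5000; sum H = 1.4522 bits.
RT = a + bH = 245 + 125·1.4522 = 426.52 ms.

427 ms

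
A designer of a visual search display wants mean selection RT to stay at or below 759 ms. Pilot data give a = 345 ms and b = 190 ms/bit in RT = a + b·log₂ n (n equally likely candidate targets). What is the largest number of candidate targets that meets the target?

4

Set 345 + 190·log₂ n ≤ 759 → log₂ n ≤ (759 − 345)/190 = 2.1789.
So n ≤ 2^2.1789 = 4.528; the largest integer n is 4.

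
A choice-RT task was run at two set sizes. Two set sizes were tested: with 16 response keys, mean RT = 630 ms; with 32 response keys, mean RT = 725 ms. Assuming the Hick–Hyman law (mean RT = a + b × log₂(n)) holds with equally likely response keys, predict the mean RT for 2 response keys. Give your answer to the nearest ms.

345 ms

Fit slope and intercept:
  b = (725 − 630) / (log₂ 32 − log₂ 16) = 95 / (5 − 4) = 95 ms/bit
  a = 630 − 95 × 4 = 250 ms
Then RT(2) = 250 + 95 × log₂ 2 = 250 + 95 × 1 ≈ 345.000 ms.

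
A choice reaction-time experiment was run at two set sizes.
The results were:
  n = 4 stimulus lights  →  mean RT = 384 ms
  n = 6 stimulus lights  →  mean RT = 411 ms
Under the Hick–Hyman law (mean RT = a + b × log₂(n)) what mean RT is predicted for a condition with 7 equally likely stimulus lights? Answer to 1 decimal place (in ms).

421.3 ms

Solve the two-equation system in a and b:
  b = (411 − 384) / (log₂ 6 − log₂ 4) = 27 / (2.5850 − 2) = 46.157 ms/bit
  a = 384 − 46.157 × 2 = 291.686 ms
Then RT(7) = 291.686 + 46.157 × log₂ 7 = 291.686 + 46.157 × 2.8074 ≈ 421.265 ms.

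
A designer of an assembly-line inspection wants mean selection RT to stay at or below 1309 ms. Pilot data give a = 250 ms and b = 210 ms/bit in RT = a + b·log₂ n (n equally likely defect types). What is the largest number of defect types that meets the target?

210·log₂ n ≤ 1309 − 250 = 1059, giving log₂ n ≤ 5.0429 and n ≤ 32.965. The largest whole number is 32.

32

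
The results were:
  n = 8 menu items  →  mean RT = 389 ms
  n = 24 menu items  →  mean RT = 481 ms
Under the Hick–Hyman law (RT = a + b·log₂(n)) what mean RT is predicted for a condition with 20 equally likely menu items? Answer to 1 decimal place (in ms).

465.7 ms

Fit slope and intercept:
  b = (481 − 389) / (log₂ 24 − log₂ 8) = 92 / (4.5850 − 3) = 58.046 ms/bit
  a = 389 − 58.046 × 3 = 214.863 ms
Then RT(20) = 214.863 + 58.046 × log₂ 20 = 214.863 + 58.046 × 4.3219 ≈ 465.732 ms.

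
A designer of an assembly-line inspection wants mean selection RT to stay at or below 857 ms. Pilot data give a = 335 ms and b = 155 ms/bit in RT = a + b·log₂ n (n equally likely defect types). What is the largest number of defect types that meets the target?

Information budget: (857 − 335)/155 = 3.3677 bits, so n ≤ 2^3.3677 = 10.323 → at most 10.

10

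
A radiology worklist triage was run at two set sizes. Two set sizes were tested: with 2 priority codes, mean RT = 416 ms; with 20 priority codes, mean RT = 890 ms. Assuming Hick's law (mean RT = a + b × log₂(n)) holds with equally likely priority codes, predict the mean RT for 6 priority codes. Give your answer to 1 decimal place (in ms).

Solve the two-equation system in a and b:
  b = (890 − 416) / (log₂ 20 − log₂ 2) = 474 / (4.3219 − 1) = 142.688 ms/bit
  a = 416 − 142.688 × 1 = 273.312 ms
Then RT(6) = 273.312 + 142.688 × log₂ 6 = 273.312 + 142.688 × 2.5850 ≈ 642.155 ms.

642.2 ms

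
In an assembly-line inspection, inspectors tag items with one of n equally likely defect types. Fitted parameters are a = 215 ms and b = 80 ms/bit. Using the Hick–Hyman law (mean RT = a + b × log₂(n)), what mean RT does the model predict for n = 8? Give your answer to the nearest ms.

455 ms

log₂(8) = 3 bits, so RT = 215 + 80 × 3 ≈ 455.000 ms.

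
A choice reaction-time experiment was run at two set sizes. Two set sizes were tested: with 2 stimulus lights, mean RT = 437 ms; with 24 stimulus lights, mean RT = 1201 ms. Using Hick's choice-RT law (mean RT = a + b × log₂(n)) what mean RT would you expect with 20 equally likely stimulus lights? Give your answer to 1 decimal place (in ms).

1144.9 ms

Solve the two-equation system in a and b:
  b = (1201 − 437) / (log₂ 24 − log₂ 2) = 764 / (4.5850 − 1) = 213.112 ms/bit
  a = 437 − 213.112 × 1 = 223.888 ms
Then RT(20) = 223.888 + 213.112 × log₂ 20 = 223.888 + 213.112 × 4.3219 ≈ 1144.944 ms.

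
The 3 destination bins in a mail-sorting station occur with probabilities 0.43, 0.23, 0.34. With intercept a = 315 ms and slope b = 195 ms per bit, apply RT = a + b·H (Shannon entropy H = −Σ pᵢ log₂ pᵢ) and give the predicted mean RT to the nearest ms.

615 ms

H = 0.43·log₂(1/0.43) + 0.23·log₂(1/0.23) + 0.34·log₂(1/0.34) = 1.5404 bits.
RT = 315 + 195 × 1.5404 = 615.38 ms.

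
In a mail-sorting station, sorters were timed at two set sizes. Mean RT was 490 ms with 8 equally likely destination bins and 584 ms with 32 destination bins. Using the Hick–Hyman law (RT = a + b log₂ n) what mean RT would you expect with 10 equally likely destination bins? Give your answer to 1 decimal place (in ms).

505.1 ms

RT is linear in log₂ n, so two points fix the line:
  b = (584 − 490) / (log₂ 32 − log₂ 8) = 94 / (5 − 3) = 47.000 ms/bit
  a = 490 − 47.000 × 3 = 349.000 ms
Then RT(10) = 349.000 + 47.000 × log₂ 10 = 349.000 + 47.000 × 3.3219 ≈ 505.131 ms.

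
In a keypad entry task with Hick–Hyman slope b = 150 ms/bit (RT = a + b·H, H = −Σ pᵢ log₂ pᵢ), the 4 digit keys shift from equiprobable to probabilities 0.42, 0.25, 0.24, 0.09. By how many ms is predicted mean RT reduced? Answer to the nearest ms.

25 ms

Equiprobable entropy H₀ = log₂ 4 = 2.0000 bits.
Skewed entropy H = −Σ pᵢ log₂ pᵢ = 1.8324 bits.
ΔRT = b·(H₀ − H) = 150 × 0.1676 = 25.13 ms.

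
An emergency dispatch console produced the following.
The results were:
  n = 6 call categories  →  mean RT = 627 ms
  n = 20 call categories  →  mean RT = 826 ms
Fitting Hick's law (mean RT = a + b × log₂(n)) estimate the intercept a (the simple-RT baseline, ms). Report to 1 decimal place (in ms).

330.8 ms

Slope: b = (826 − 627) / (log₂ 20 − log₂ 6) = 199/1.7370 = 114.568 ms/bit.
a = RT₁ − b·log₂ n₁ = 627 − 114.568 × 2.5850 = 330.847 ms.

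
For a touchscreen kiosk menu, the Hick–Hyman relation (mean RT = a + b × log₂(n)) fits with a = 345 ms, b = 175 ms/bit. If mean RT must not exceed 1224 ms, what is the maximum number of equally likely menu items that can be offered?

Information budget: (1224 − 345)/175 = 5.0229 bits, so n ≤ 2^5.0229 = 32.511 → at most 32.

32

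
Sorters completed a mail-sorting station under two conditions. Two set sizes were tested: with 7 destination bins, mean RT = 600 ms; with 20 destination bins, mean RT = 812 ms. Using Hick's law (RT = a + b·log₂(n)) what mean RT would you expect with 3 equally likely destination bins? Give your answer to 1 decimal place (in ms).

428.9 ms

Fit slope and intercept:
  b = (812 − 600) / (log₂ 20 − log₂ 7) = 212 / (4.3219 − 2.8074) = 139.973 ms/bit
  a = 600 − 139.973 × 2.8074 = 207.045 ms
Then RT(3) = 207.045 + 139.973 × log₂ 3 = 207.045 + 139.973 × 1.5850 ≈ 428.898 ms.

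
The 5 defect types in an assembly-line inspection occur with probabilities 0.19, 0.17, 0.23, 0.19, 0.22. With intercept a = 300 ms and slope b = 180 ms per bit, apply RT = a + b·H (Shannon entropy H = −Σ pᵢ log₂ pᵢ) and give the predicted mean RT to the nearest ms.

H = 0.19·log₂(1/0.19) + 0.17·log₂(1/0.17) + 0.23·log₂(1/0.23) + 0.19·log₂(1/0.19) + 0.22·log₂(1/0.22) = 2.3133 bits.
RT = 300 + 180 × 2.3133 = 716.39 ms.

716 ms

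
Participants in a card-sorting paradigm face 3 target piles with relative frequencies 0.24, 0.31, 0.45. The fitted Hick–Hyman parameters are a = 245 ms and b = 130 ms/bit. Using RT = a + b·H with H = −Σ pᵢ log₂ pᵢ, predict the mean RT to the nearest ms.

445 ms

H = 0.24·log₂(1/0.24) + 0.31·log₂(1/0.31) + 0.45·log₂(1/0.45) = 1.5363 bits.
RT = 245 + 130 × 1.5363 = 444.72 ms.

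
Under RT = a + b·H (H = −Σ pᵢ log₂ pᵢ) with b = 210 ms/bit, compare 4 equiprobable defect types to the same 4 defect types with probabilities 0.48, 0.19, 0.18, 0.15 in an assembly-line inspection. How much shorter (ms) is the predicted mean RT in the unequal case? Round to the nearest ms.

38 ms

Equiprobable entropy H₀ = log₂ 4 = 2.0000 bits.
Skewed entropy H = −Σ pᵢ log₂ pᵢ = 1.8193 bits.
ΔRT = b·(H₀ − H) = 210 × 0.1807 = 37.94 ms.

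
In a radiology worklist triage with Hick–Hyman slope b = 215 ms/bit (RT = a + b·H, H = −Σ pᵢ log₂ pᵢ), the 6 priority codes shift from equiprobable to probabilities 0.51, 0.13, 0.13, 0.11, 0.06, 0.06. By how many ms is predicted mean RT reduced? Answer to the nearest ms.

105 ms

The RT saving is b·ΔH. Equiprobable H₀ = log₂(6) = 2.5850 bits; with the given probabilities H = 2.0981 bits.
b·(H₀ − H) = 215 × (2.5850 − 2.0981) = 104.68 ms.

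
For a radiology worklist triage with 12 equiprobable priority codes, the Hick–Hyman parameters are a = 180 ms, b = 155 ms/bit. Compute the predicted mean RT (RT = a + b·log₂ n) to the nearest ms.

log₂(12) = 3.5850 bits, so RT = 180 + 155 × 3.5850 ≈ 735.669 ms.

736 ms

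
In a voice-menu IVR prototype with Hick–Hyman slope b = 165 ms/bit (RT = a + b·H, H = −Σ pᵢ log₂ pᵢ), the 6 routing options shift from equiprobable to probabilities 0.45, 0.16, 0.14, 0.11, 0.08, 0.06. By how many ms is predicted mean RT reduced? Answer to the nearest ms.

60 ms

The RT saving is b·ΔH. Equiprobable H₀ = log₂(6) = 2.5850 bits; with the given probabilities H = 2.2239 bits.
b·(H₀ − H) = 165 × (2.5850 − 2.2239) = 59.58 ms.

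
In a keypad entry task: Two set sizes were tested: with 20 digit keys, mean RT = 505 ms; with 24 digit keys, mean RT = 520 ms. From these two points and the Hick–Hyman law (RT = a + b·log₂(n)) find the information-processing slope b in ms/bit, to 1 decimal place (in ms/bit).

b = (RT₂ − RT₁)/(log₂ n₂ − log₂ n₁) = (520 − 505)/(4.5850 − 4.3219) = 57.027 ms/bit.

57.0 ms/bit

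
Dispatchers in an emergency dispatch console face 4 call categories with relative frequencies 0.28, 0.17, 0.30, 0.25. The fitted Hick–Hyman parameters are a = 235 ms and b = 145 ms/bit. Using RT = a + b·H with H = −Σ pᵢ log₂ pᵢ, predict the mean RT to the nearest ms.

521 ms

Entropy contributions −pᵢ log₂ pᵢ: 0.5142, 0.4346, 0.5211, 0.5000; sum H = 1.9699 bits.
RT = a + bH = 235 + 145·1.9699 = 520.64 ms.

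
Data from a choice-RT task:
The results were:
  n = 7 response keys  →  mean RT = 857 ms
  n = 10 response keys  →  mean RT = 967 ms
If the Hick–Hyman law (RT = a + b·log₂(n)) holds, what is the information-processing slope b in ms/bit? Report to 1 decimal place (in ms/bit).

213.8 ms/bit

b = (RT₂ − RT₁)/(log₂ n₂ − log₂ n₁) = (967 − 857)/(3.3219 − 2.8074) = 213.769 ms/bit.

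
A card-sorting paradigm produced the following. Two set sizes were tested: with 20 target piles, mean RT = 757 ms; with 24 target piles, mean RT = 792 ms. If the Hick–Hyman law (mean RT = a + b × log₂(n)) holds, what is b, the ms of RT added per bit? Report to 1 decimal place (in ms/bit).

The slope on a log₂ axis is (792 − 757) / (4.5850 − 4.3219) = 133.062 ms/bit.

133.1 ms/bit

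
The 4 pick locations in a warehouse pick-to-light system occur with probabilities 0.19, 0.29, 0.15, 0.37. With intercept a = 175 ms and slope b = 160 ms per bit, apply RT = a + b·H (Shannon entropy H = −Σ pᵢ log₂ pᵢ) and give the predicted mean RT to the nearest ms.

481 ms

Entropy contributions −pᵢ log₂ pᵢ: 0.4552, 0.5179, 0.4105, 0.5307; sum H = 1.9144 bits.
RT = a + bH = 175 + 160·1.9144 = 481.30 ms.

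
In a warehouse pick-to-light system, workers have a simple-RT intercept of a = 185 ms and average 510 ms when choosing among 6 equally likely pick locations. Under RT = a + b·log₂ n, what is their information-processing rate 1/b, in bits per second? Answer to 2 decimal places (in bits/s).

b = (510 − 185)/log₂ 6 = 325/2.5850 = 125.727 ms per bit = 0.12573 s/bit; the reciprocal is 7.954 bits/s.

7.95 bits/s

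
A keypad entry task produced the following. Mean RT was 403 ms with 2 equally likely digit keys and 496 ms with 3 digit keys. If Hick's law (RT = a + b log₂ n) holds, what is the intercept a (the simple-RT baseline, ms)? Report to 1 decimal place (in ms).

The slope on a log₂ axis is (496 − 403) / (1.5850 − 1) = 158.985 ms/bit.
Intercept: a = 403 − 158.985·log₂(2) = 244.015 ms.

244.0 ms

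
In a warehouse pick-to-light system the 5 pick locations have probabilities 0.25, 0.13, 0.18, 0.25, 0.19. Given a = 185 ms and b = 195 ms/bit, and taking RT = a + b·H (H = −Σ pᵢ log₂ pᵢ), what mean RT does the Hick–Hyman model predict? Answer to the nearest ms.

H = 0.25·log₂(1/0.25) + 0.13·log₂(1/0.13) + 0.18·log₂(1/0.18) + 0.25·log₂(1/0.25) + 0.19·log₂(1/0.19) = 2.2832 bits.
RT = 185 + 195 × 2.2832 = 630.22 ms.

630 ms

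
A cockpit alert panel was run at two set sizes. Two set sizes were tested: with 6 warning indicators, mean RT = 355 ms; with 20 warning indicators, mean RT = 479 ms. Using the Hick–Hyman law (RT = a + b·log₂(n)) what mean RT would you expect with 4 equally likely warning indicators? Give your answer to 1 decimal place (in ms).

Fit slope and intercept:
  b = (479 − 355) / (log₂ 20 − log₂ 6) = 124 / (4.3219 − 2.5850) = 71.389 ms/bit
  a = 355 − 71.389 × 2.5850 = 170.462 ms
Then RT(4) = 170.462 + 71.389 × log₂ 4 = 170.462 + 71.389 × 2 ≈ 313.240 ms.

313.2 ms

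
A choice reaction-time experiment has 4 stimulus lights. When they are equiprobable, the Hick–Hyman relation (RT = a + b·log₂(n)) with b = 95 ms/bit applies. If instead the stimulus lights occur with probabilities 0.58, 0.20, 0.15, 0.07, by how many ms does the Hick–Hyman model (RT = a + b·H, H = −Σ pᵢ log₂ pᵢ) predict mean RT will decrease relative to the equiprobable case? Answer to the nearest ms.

38 ms

The RT saving is b·ΔH. Equiprobable H₀ = log₂(4) = 2.0000 bits; with the given probabilities H = 1.5993 bits.
b·(H₀ − H) = 95 × (2.0000 − 1.5993) = 38.07 ms.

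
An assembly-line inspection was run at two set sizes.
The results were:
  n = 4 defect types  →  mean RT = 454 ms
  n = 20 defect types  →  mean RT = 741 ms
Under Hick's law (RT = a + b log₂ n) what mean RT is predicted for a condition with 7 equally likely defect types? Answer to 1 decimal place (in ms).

With log₂ n on the abscissa the relation is linear; from the two conditions:
  b = (741 − 454) / (log₂ 20 − log₂ 4) = 287 / (4.3219 − 2) = 123.604 ms/bit
  a = 454 − 123.604 × 2 = 206.792 ms
Then RT(7) = 206.792 + 123.604 × log₂ 7 = 206.792 + 123.604 × 2.8074 ≈ 553.792 ms.

553.8 ms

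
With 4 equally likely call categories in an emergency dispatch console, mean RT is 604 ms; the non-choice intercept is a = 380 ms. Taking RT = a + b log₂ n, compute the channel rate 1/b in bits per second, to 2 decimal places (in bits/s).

b = (604 − 380)/log₂ 4 = 224/2 = 112.000 ms per bit = 0.11200 s/bit; the reciprocal is 8.929 bits/s.

8.93 bits/s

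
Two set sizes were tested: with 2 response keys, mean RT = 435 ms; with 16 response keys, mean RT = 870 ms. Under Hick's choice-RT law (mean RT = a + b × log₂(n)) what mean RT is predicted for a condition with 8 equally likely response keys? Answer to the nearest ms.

RT is linear in log₂ n, so two points fix the line:
  b = (870 − 435) / (log₂ 16 − log₂ 2) = 435 / (4 − 1) = 145 ms/bit
  a = 435 − 145 × 1 = 290 ms
Then RT(8) = 290 + 145 × log₂ 8 = 290 + 145 × 3 ≈ 725.000 ms.

725 ms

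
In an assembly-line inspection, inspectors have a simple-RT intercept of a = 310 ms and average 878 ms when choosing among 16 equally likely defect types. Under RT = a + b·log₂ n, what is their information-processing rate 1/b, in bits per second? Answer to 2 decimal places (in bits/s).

7.04 bits/s

b = (878 − 310)/log₂ 16 = 568/4 = 142.000 ms per bit = 0.14200 s/bit; the reciprocal is 7.042 bits/s.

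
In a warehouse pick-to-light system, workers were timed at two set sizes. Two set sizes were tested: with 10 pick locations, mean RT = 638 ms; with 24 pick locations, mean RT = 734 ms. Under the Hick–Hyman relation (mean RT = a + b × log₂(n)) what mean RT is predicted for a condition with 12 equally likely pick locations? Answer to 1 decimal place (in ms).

Solve the two-equation system in a and b:
  b = (734 − 638) / (log₂ 24 − log₂ 10) = 96 / (4.5850 − 3.3219) = 76.007 ms/bit
  a = 638 − 76.007 × 3.3219 = 385.509 ms
Then RT(12) = 385.509 + 76.007 × log₂ 12 = 385.509 + 76.007 × 3.5850 ≈ 657.993 ms.

658.0 ms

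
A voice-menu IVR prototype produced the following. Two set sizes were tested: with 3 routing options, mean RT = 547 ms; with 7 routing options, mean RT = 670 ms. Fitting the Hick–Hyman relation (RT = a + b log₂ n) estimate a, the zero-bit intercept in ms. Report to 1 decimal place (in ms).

387.5 ms

b = (RT₂ − RT₁)/(log₂ n₂ − log₂ n₁) = (670 − 547)/(2.8074 − 1.5850) = 100.622 ms/bit.
a = RT₁ − b·log₂ n₁ = 547 − 100.622 × 1.5850 = 387.517 ms.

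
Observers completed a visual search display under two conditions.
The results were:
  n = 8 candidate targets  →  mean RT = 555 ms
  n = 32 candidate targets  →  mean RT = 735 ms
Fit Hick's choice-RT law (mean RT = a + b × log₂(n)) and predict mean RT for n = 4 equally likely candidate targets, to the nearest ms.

RT is linear in log₂ n, so two points fix the line:
  b = (735 − 555) / (log₂ 32 − log₂ 8) = 180 / (5 − 3) = 90 ms/bit
  a = 555 − 90 × 3 = 285 ms
Then RT(4) = 285 + 90 × log₂ 4 = 285 + 90 × 2 ≈ 465.000 ms.

465 ms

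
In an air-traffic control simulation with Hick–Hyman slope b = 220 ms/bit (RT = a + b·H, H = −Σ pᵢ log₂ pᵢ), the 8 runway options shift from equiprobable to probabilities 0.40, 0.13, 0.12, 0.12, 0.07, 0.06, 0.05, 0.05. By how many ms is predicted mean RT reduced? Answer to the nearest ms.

90 ms

Equiprobable entropy H₀ = log₂ 8 = 3.0000 bits.
Skewed entropy H = −Σ pᵢ log₂ pᵢ = 2.5898 bits.
ΔRT = b·(H₀ − H) = 220 × 0.4102 = 90.24 ms.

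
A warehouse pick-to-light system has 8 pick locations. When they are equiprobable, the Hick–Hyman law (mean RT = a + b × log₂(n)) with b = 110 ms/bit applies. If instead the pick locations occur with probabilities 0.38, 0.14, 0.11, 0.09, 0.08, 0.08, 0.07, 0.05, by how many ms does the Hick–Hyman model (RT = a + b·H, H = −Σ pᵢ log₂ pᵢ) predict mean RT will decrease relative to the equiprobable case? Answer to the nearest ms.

38 ms

Equiprobable entropy H₀ = log₂ 8 = 3.0000 bits.
Skewed entropy H = −Σ pᵢ log₂ pᵢ = 2.6582 bits.
ΔRT = b·(H₀ − H) = 110 × 0.3418 = 37.60 ms.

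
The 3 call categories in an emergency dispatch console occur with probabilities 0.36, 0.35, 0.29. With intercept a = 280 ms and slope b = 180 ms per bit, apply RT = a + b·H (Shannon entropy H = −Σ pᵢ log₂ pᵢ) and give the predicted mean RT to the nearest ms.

564 ms

H = 0.36·log₂(1/0.36) + 0.35·log₂(1/0.35) + 0.29·log₂(1/0.29) = 1.5786 bits.
RT = 280 + 180 × 1.5786 = 564.15 ms.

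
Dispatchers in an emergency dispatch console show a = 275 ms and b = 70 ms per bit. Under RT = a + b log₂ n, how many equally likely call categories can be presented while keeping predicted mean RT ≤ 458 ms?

Set 275 + 70·log₂ n ≤ 458 → log₂ n ≤ (458 − 275)/70 = 2.6143.
So n ≤ 2^2.6143 = 6.123; the largest integer n is 6.

6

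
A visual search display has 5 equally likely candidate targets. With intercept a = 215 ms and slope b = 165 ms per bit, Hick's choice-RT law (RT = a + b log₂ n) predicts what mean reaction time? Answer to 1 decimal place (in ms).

log₂(5) = 2.3219 bits, so RT = 215 + 165 × 2.3219 ≈ 598.118 ms.

598.1 ms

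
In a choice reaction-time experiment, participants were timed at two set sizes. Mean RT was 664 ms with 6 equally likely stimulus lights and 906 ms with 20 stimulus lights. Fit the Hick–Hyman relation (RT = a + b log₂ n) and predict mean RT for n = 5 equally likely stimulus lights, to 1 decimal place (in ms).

627.4 ms

With log₂ n on the abscissa the relation is linear; from the two conditions:
  b = (906 − 664) / (log₂ 20 − log₂ 6) = 242 / (4.3219 − 2.5850) = 139.323 ms/bit
  a = 664 − 139.323 × 2.5850 = 303.854 ms
Then RT(5) = 303.854 + 139.323 × log₂ 5 = 303.854 + 139.323 × 2.3219 ≈ 627.353 ms.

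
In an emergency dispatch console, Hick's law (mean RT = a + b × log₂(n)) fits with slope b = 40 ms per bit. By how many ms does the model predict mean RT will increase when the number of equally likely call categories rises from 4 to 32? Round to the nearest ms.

ΔRT = (a + b log₂ n₂) − (a + b log₂ n₁) = b·(log₂ n₂ − log₂ n₁).
log₂(32) − log₂(4) = log₂(32/4) = log₂(8) = 3.
ΔRT = 40 × 3.0000 = 120.000 ms.

120 ms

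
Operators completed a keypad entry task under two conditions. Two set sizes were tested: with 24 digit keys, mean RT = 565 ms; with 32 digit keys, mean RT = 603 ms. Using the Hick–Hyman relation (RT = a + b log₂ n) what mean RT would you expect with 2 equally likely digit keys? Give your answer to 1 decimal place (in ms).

236.8 ms

Solve the two-equation system in a and b:
  b = (603 − 565) / (log₂ 32 − log₂ 24) = 38 / (5 − 4.5850) = 91.558 ms/bit
  a = 565 − 91.558 × 4.5850 = 145.210 ms
Then RT(2) = 145.210 + 91.558 × log₂ 2 = 145.210 + 91.558 × 1 ≈ 236.768 ms.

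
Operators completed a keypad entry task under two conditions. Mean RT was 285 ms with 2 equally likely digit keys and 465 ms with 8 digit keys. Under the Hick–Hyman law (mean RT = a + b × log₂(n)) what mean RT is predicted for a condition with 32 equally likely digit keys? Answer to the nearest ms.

With log₂ n on the abscissa the relation is linear; from the two conditions:
  b = (465 − 285) / (log₂ 8 − log₂ 2) = 180 / (3 − 1) = 90 ms/bit
  a = 285 − 90 × 1 = 195 ms
Then RT(32) = 195 + 90 × log₂ 32 = 195 + 90 × 5 ≈ 645.000 ms.

645 ms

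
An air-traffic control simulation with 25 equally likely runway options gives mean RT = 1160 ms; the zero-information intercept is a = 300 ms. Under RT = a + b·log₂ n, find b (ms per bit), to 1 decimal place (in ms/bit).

185.2 ms/bit

b = (1160 − 300) / log₂(25) = 860 / 4.6439 = 185.191 ms/bit.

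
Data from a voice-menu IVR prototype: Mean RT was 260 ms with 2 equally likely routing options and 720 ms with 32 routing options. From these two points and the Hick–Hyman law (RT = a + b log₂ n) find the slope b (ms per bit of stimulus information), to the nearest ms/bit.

115 ms/bit

Slope: b = (720 − 260) / (log₂ 32 − log₂ 2) = 460/4.0000 = 115 ms/bit.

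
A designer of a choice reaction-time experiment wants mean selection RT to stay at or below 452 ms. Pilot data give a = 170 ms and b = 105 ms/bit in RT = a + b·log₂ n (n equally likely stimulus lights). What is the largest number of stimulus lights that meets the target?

6

Set 170 + 105·log₂ n ≤ 452 → log₂ n ≤ (452 − 170)/105 = 2.6857.
So n ≤ 2^2.6857 = 6.434; the largest integer n is 6.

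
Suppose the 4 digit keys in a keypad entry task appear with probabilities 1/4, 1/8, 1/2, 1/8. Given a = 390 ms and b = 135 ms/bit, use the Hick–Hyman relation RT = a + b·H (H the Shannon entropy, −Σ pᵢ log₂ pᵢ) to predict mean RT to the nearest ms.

Each term −pᵢ log₂ pᵢ: 0.25·2 + 0.125·3 + 0.5·1 + 0.125·3; summed, H = 1.750 bits.
Mean RT = a + bH = 390 + 135·1.750 = 626.25 ms.

626 ms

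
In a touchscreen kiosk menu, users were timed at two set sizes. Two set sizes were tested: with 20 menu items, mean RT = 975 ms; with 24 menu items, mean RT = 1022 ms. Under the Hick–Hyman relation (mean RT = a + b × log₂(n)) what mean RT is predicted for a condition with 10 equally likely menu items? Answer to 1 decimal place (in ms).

Fit slope and intercept:
  b = (1022 − 975) / (log₂ 24 − log₂ 20) = 47 / (4.5850 − 4.3219) = 178.684 ms/bit
  a = 975 − 178.684 × 4.3219 = 202.741 ms
Then RT(10) = 202.741 + 178.684 × log₂ 10 = 202.741 + 178.684 × 3.3219 ≈ 796.316 ms.

796.3 ms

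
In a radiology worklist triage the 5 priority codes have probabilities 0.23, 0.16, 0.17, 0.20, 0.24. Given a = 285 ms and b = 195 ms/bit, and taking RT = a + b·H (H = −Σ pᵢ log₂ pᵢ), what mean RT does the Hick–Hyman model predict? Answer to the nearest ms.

734 ms

Entropy contributions −pᵢ log₂ pᵢ: 0.4877, 0.4230, 0.4346, 0.4644, 0.4941; sum H = 2.3038 bits.
RT = a + bH = 285 + 195·2.3038 = 734.24 ms.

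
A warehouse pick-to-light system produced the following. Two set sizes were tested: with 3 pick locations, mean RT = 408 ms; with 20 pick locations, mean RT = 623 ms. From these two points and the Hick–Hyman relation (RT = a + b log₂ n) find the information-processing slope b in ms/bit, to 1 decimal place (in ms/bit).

b = (RT₂ − RT₁)/(log₂ n₂ − log₂ n₁) = (623 − 408)/(4.3219 − 1.5850) = 78.554 ms/bit.

78.6 ms/bit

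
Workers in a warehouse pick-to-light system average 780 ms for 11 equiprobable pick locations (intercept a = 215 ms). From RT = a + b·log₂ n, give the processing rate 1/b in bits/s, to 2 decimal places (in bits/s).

Choice component = 780 − 215 = 565 ms over log₂(11) = 3.4594 bits.
b = 565 / 3.4594 = 163.322 ms/bit, so 1/b = 6.123 bits/s.

6.12 bits/s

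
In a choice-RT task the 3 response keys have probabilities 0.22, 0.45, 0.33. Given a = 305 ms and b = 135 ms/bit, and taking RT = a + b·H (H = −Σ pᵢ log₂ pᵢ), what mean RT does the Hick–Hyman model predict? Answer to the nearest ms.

H = 0.22·log₂(1/0.22) + 0.45·log₂(1/0.45) + 0.33·log₂(1/0.33) = 1.5268 bits.
RT = 305 + 135 × 1.5268 = 511.12 ms.

511 ms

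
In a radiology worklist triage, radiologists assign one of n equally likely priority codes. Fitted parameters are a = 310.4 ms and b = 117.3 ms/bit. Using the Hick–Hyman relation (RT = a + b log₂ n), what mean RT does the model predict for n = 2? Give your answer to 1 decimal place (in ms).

log₂(2) = 1 bits, so RT = 310.4 + 117.3 × 1 ≈ 427.700 ms.

427.7 ms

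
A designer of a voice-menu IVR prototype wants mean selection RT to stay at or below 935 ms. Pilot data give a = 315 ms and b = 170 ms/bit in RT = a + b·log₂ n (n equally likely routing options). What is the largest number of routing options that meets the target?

Set 315 + 170·log₂ n ≤ 935 → log₂ n ≤ (935 − 315)/170 = 3.6471.
So n ≤ 2^3.6471 = 12.528; the largest integer n is 12.

12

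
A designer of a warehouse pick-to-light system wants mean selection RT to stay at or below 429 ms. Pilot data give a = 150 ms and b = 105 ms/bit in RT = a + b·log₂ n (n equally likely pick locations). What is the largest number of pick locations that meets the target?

Information budget: (429 − 150)/105 = 2.6571 bits, so n ≤ 2^2.6571 = 6.308 → at most 6.

6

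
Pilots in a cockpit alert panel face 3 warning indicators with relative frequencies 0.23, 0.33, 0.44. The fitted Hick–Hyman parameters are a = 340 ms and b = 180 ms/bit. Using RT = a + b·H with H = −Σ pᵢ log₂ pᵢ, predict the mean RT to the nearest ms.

H = 0.23·log₂(1/0.23) + 0.33·log₂(1/0.33) + 0.44·log₂(1/0.44) = 1.5366 bits.
RT = 340 + 180 × 1.5366 = 616.59 ms.

617 ms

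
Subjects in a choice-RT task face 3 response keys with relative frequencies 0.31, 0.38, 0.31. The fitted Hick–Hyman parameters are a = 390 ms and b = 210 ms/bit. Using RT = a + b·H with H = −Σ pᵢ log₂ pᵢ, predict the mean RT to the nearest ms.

H = 0.31·log₂(1/0.31) + 0.38·log₂(1/0.38) + 0.31·log₂(1/0.31) = 1.5780 bits.
RT = 390 + 210 × 1.5780 = 721.39 ms.

721 ms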